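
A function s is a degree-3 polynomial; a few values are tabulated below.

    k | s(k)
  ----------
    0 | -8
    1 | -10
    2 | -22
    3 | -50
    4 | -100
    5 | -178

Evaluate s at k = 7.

First differences: -2, -12, -28, -50, -78. Second differences: -10, -16, -22, -28. Third differences: -6, -6, -6.
Level-3 differences are constant, so s has degree 3.
Fitting a degree-3 polynomial gives s(k) = -k³ - 2k² + k - 8.
Then s(7) = -442.

-442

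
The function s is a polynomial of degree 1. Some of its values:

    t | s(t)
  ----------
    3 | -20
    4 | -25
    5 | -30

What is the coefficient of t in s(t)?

First differences: -5, -5.
Level-1 differences are constant, so s has degree 1.
Fitting a degree-1 polynomial gives s(t) = -5t - 5.
The coefficient of t is -5.

-5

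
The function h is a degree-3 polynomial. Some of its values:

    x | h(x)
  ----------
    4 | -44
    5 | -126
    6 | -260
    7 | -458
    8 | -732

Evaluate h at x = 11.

-2130

First differences: -82, -134, -198, -274. Second differences: -52, -64, -76. Third differences: -12, -12.
Level-3 differences are constant, so h has degree 3.
Fitting a degree-3 polynomial gives h(x) = -2x³ + 4x² + 4x + 4.
Then h(11) = -2130.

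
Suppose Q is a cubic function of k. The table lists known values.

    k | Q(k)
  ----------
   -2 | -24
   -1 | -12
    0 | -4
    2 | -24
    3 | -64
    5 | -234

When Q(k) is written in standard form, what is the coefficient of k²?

-5

Write Q(k) = ak³ + bk² + ck + d; the 6 given values yield a linear system in the 4 coefficients.
Solving, Q(k) = -k³ - 5k² + 4k - 4.
The coefficient of k² is -5.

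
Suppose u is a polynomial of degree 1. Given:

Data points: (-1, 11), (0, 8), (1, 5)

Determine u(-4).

20

Write u(k) = ak + b; the 3 given values yield a linear system in the 2 coefficients.
Solving, u(k) = -3k + 8.
Then u(-4) = 20.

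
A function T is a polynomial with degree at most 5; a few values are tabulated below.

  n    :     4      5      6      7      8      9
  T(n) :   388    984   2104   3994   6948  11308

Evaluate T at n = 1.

4

Write T(n) = an^5 + bn^4 + cn³ + dn² + en + p; the 6 given values yield a linear system in the 6 coefficients.
Solving, the leading coefficient vanishes, and T(n) = 2n^4 - 3n³ + 5n² - 4n + 4.
Then T(1) = 4.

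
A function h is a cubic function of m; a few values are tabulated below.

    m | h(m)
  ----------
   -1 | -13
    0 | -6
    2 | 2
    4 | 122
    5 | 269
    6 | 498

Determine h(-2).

Write h(m) = am³ + bm² + cm + d; the 6 given values yield a linear system in the 4 coefficients.
Solving, h(m) = 3m³ - 4m² - 6.
Then h(-2) = -46.

-46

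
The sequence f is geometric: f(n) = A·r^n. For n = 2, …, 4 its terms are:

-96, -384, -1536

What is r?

4

Consecutive ratio: -384/(-96) = 4, and -1536/(-384) = 4, so r = 4.
Then A·4^2 = -96 gives A = -6, and f(n) = -6·4^n.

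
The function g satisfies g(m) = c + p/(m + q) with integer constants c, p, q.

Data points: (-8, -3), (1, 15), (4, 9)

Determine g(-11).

(g(m) − c)(m + q) = p for each data point; the three points give a linear system in c and q, then p follows.
Solving: c = 3, q = 2, p = 36, so g(m) = 3 + 36/(m + 2).
Then g(-11) = 3 + 36/(-9) = -1.

-1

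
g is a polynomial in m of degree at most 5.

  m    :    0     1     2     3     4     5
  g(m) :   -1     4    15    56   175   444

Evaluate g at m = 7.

First differences: 5, 11, 41, 119, 269. Second differences: 6, 30, 78, 150. Third differences: 24, 48, 72. Fourth differences: 24, 24.
Level-4 differences are constant, so g has degree 4.
Fitting a degree-4 polynomial gives g(m) = m^4 - 2m³ + 2m² + 4m - 1.
Then g(7) = 1840.

1840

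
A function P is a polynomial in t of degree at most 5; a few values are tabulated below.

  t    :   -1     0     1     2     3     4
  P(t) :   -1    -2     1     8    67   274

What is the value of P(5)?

773

First differences: -1, 3, 7, 59, 207. Second differences: 4, 4, 52, 148. Third differences: 0, 48, 96. Fourth differences: 48, 48.
Level-4 differences are constant, so P has degree 4.
Fitting a degree-4 polynomial gives P(t) = 2t^4 - 4t³ + 5t - 2.
Then P(5) = 773.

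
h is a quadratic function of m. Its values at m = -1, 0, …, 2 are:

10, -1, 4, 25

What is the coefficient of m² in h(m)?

8

First differences: -11, 5, 21. Second differences: 16, 16.
Level-2 differences are constant, so h has degree 2.
Fitting a degree-2 polynomial gives h(m) = 8m² - 3m - 1.
The coefficient of m² is 8.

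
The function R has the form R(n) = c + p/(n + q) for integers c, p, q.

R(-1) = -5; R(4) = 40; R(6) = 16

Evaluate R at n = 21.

6

(R(n) − c)(n + q) = p for each data point; the three points give a linear system in c and q, then p follows.
Solving: c = 4, q = -3, p = 36, so R(n) = 4 + 36/(n − 3).
Then R(21) = 4 + 36/18 = 6.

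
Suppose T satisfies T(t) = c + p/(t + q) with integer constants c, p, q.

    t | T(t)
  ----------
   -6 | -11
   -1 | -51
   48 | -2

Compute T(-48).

(T(t) − c)(t + q) = p for each data point; the three points give a linear system in c and q, then p follows.
Solving: c = -3, q = 0, p = 48, so T(t) = -3 + 48/(t + 0).
Then T(-48) = -3 + 48/(-48) = -4.

-4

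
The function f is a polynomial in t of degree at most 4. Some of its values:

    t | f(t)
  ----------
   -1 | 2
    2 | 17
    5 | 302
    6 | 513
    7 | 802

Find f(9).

1662

Write f(t) = at^4 + bt³ + ct² + dt + e; the 5 given values yield a linear system in the 5 coefficients.
Solving, the leading coefficient vanishes, and f(t) = 2t³ + 3t² - 4t - 3.
Then f(9) = 1662.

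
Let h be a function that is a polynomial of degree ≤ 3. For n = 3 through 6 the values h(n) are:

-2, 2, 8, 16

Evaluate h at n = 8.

38

First differences: 4, 6, 8. Second differences: 2, 2.
Level-2 differences are constant, so h has degree 2.
Fitting a degree-2 polynomial gives h(n) = n² - 3n - 2.
Then h(8) = 38.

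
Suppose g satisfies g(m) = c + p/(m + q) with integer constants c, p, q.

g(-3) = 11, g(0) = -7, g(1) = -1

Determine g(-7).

(g(m) − c)(m + q) = p for each data point; the three points give a linear system in c and q, then p follows.
Solving: c = 5, q = 1, p = -12, so g(m) = 5 − 12/(m + 1).
Then g(-7) = 5 − 12/(-6) = 7.

7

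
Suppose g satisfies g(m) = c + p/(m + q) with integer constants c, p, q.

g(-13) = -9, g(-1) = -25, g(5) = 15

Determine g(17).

-1

(g(m) − c)(m + q) = p for each data point; the three points give a linear system in c and q, then p follows.
Solving: c = -5, q = -2, p = 60, so g(m) = -5 + 60/(m − 2).
Then g(17) = -5 + 60/15 = -1.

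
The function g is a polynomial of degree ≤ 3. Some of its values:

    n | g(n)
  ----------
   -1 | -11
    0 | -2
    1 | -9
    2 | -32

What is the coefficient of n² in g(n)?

Write g(n) = an³ + bn² + cn + d; the 4 given values yield a linear system in the 4 coefficients.
Solving, the leading coefficient vanishes, and g(n) = -8n² + n - 2.
The coefficient of n² is -8.

-8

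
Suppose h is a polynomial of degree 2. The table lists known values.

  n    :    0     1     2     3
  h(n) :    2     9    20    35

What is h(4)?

Write h(n) = an² + bn + c; the 4 given values yield a linear system in the 3 coefficients.
Solving, h(n) = 2n² + 5n + 2.
Then h(4) = 54.

54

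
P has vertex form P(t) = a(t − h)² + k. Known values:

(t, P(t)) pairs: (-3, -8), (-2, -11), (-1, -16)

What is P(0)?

-23

First differences -3, -5; second difference -2 = 2a, so a = -1.
Expanding, the t-coefficient is −2ah = 2h; matching it to the data gives h = -4, and then k = -7.
So P(t) = -1(t + 4)² − 7.
P(0) = -1·4² − 7 = -23.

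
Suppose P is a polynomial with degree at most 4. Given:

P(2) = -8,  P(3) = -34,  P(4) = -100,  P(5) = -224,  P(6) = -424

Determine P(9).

First differences: -26, -66, -124, -200. Second differences: -40, -58, -76. Third differences: -18, -18.
Level-3 differences are constant, so P has degree 3.
Fitting a degree-3 polynomial gives P(x) = -3x³ + 7x² - 4x - 4.
Then P(9) = -1660.

-1660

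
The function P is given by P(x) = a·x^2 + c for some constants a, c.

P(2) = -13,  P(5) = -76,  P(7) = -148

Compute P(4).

From P(2) = -13 and P(5) = -76: 4a + c = -13 and 25a + c = -76.
Subtracting: 21a = -63, so a = -3; then c = -13 − (-3)·4 = -1.
So P(x) = -3x² − 1, and P(4) = -49.

-49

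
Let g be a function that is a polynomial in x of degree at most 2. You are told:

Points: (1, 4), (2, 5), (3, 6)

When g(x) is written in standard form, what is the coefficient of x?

First differences: 1, 1.
Level-1 differences are constant, so g has degree 1.
Fitting a degree-1 polynomial gives g(x) = x + 3.
The coefficient of x is 1.

1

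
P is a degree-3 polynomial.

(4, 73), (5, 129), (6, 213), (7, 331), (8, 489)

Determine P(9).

693

Write P(m) = am³ + bm² + cm + d; the 5 given values yield a linear system in the 4 coefficients.
Solving, P(m) = m³ - m² + 4m + 9.
Then P(9) = 693.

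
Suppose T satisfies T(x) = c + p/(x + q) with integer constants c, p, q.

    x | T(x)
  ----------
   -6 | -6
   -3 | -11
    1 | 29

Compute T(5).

(T(x) − c)(x + q) = p for each data point; the three points give a linear system in c and q, then p follows.
Solving: c = -1, q = 0, p = 30, so T(x) = -1 + 30/(x + 0).
Then T(5) = -1 + 30/5 = 5.

5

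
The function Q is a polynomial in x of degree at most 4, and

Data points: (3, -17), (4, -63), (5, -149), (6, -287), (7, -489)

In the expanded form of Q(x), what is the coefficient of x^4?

0

First differences: -46, -86, -138, -202. Second differences: -40, -52, -64. Third differences: -12, -12.
Level-3 differences are constant, so Q has degree 3.
Fitting a degree-3 polynomial gives Q(x) = -2x³ + 4x² + 1.
The coefficient of x^4 is 0.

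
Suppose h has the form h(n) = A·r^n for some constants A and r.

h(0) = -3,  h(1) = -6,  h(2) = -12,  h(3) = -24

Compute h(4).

-48

Consecutive ratio: -6/(-3) = 2, and -12/(-6) = 2, so r = 2.
Then A·2^0 = -3 gives A = -3, and h(n) = -3·2^n.
h(4) = -3·2^4 = -48.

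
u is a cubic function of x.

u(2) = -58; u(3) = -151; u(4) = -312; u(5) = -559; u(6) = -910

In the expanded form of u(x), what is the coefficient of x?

-1

First differences: -93, -161, -247, -351. Second differences: -68, -86, -104. Third differences: -18, -18.
Level-3 differences are constant, so u has degree 3.
Fitting a degree-3 polynomial gives u(x) = -3x³ - 7x² - x - 4.
The coefficient of x is -1.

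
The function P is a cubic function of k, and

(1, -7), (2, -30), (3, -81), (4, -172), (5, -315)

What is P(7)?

-805

First differences: -23, -51, -91, -143. Second differences: -28, -40, -52. Third differences: -12, -12.
Level-3 differences are constant, so P has degree 3.
Fitting a degree-3 polynomial gives P(k) = -2k³ - 2k² - 3k.
Then P(7) = -805.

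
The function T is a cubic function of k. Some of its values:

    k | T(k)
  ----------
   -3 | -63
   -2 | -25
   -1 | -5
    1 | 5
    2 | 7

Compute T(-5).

-217

Write T(k) = ak³ + bk² + ck + d; the 5 given values yield a linear system in the 4 coefficients.
Solving, T(k) = k³ - 3k² + 4k + 3.
Then T(-5) = -217.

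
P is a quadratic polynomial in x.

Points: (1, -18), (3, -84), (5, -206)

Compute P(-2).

-24

Write P(x) = ax² + bx + c; the 3 given values yield a linear system in the 3 coefficients.
Solving, P(x) = -7x² - 5x - 6.
Then P(-2) = -24.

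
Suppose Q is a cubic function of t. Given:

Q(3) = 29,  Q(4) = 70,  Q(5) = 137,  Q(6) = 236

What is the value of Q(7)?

373

Write Q(t) = at³ + bt² + ct + d; the 4 given values yield a linear system in the 4 coefficients.
Solving, Q(t) = t³ + t² - 3t + 2.
Then Q(7) = 373.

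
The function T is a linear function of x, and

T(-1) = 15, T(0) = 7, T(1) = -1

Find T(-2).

First differences: -8, -8.
Level-1 differences are constant, so T has degree 1.
Fitting a degree-1 polynomial gives T(x) = -8x + 7.
Then T(-2) = 23.

23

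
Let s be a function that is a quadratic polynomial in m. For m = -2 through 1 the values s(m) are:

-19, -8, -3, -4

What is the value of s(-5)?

Write s(m) = am² + bm + c; the 4 given values yield a linear system in the 3 coefficients.
Solving, s(m) = -3m² + 2m - 3.
Then s(-5) = -88.

-88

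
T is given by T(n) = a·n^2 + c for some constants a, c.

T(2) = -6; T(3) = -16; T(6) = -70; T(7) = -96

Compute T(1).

From T(2) = -6 and T(3) = -16: 4a + c = -6 and 9a + c = -16.
Subtracting: 5a = -10, so a = -2; then c = -6 − (-2)·4 = 2.
So T(n) = -2n² + 2, and T(1) = 0.

0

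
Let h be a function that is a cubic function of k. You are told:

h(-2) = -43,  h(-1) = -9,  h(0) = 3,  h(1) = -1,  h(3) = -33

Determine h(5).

-57

Write h(k) = ak³ + bk² + ck + d; the 5 given values yield a linear system in the 4 coefficients.
Solving, h(k) = k³ - 8k² + 3k + 3.
Then h(5) = -57.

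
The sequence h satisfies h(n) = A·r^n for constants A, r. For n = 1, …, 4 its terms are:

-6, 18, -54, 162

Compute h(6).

Consecutive ratio: 18/(-6) = -3, and -54/18 = -3, so r = -3.
Then A·(-3)^1 = -6 gives A = 2, and h(n) = 2·(-3)^n.
h(6) = 2·(-3)^6 = 1458.

1458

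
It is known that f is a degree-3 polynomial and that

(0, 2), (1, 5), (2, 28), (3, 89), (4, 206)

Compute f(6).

First differences: 3, 23, 61, 117. Second differences: 20, 38, 56. Third differences: 18, 18.
Level-3 differences are constant, so f has degree 3.
Fitting a degree-3 polynomial gives f(n) = 3n³ + n² - n + 2.
Then f(6) = 680.

680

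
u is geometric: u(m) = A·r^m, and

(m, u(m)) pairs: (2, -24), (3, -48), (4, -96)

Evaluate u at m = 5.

-192

Consecutive ratio: -48/(-24) = 2, and -96/(-48) = 2, so r = 2.
Then A·2^2 = -24 gives A = -6, and u(m) = -6·2^m.
u(5) = -6·2^5 = -192.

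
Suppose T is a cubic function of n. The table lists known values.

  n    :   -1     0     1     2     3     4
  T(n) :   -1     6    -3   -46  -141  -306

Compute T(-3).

9

Write T(n) = an³ + bn² + cn + d; the 6 given values yield a linear system in the 4 coefficients.
Solving, T(n) = -3n³ - 8n² + 2n + 6.
Then T(-3) = 9.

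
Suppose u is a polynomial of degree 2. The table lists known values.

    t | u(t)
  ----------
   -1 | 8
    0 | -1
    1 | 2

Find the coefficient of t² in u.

6

Write u(t) = at² + bt + c; the 3 given values yield a linear system in the 3 coefficients.
Solving, u(t) = 6t² - 3t - 1.
The coefficient of t² is 6.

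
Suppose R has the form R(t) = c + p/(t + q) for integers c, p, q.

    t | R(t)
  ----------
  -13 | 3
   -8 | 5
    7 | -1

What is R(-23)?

(R(t) − c)(t + q) = p for each data point; the three points give a linear system in c and q, then p follows.
Solving: c = 1, q = 3, p = -20, so R(t) = 1 − 20/(t + 3).
Then R(-23) = 1 − 20/(-20) = 2.

2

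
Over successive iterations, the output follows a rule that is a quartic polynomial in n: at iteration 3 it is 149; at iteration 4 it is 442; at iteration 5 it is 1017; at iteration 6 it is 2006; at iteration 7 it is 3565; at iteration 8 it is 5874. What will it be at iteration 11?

Write the value at n as P(n).
Write P(n) = an^4 + bn³ + cn² + dn + e; the 6 given values yield a linear system in the 5 coefficients.
Solving, P(n) = n^4 + 4n³ - 4n² - 2n + 2.
Then P(11) = 19461.

19461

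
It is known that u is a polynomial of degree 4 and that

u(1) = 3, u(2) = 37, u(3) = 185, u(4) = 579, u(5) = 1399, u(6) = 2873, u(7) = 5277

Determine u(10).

21549

First differences: 34, 148, 394, 820, 1474, 2404. Second differences: 114, 246, 426, 654, 930. Third differences: 132, 180, 228, 276. Fourth differences: 48, 48, 48.
Level-4 differences are constant, so u has degree 4.
Fitting a degree-4 polynomial gives u(t) = 2t^4 + 2t³ - 5t² + 5t - 1.
Then u(10) = 21549.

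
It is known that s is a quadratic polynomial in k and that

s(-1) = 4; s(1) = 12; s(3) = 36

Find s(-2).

6

Write s(k) = ak² + bk + c; the 3 given values yield a linear system in the 3 coefficients.
Solving, s(k) = 2k² + 4k + 6.
Then s(-2) = 6.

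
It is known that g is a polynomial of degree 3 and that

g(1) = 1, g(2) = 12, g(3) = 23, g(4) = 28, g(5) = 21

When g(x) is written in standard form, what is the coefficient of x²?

First differences: 11, 11, 5, -7. Second differences: 0, -6, -12. Third differences: -6, -6.
Level-3 differences are constant, so g has degree 3.
Fitting a degree-3 polynomial gives g(x) = -x³ + 6x² - 4.
The coefficient of x² is 6.

6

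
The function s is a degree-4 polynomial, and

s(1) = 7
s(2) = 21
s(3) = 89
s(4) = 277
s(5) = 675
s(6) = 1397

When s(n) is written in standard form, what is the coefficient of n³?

1

First differences: 14, 68, 188, 398, 722. Second differences: 54, 120, 210, 324. Third differences: 66, 90, 114. Fourth differences: 24, 24.
Level-4 differences are constant, so s has degree 4.
Fitting a degree-4 polynomial gives s(n) = n^4 + n³ - 4n² + 4n + 5.
The coefficient of n³ is 1.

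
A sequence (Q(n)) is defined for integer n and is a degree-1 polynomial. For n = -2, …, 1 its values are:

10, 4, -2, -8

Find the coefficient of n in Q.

First differences: -6, -6, -6.
Level-1 differences are constant, so Q has degree 1.
Fitting a degree-1 polynomial gives Q(n) = -6n - 2.
The coefficient of n is -6.

-6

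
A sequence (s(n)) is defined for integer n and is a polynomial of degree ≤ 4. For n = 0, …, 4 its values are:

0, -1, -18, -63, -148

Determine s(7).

First differences: -1, -17, -45, -85. Second differences: -16, -28, -40. Third differences: -12, -12.
Level-3 differences are constant, so s has degree 3.
Fitting a degree-3 polynomial gives s(n) = -2n³ - 2n² + 3n.
Then s(7) = -763.

-763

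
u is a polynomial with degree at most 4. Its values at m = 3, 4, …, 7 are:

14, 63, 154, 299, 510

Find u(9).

First differences: 49, 91, 145, 211. Second differences: 42, 54, 66. Third differences: 12, 12.
Level-3 differences are constant, so u has degree 3.
Fitting a degree-3 polynomial gives u(m) = 2m³ - 3m² - 4m - 1.
Then u(9) = 1178.

1178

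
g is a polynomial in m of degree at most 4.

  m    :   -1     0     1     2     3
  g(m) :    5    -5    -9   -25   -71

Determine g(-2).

39

First differences: -10, -4, -16, -46. Second differences: 6, -12, -30. Third differences: -18, -18.
Level-3 differences are constant, so g has degree 3.
Fitting a degree-3 polynomial gives g(m) = -3m³ + 3m² - 4m - 5.
Then g(-2) = 39.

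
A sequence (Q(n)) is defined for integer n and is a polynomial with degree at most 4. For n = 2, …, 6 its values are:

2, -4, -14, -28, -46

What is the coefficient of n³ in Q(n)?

First differences: -6, -10, -14, -18. Second differences: -4, -4, -4.
Level-2 differences are constant, so Q has degree 2.
Fitting a degree-2 polynomial gives Q(n) = -2n² + 4n + 2.
The coefficient of n³ is 0.

0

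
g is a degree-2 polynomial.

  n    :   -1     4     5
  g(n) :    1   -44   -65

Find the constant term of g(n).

Write g(n) = an² + bn + c; the 3 given values yield a linear system in the 3 coefficients.
Solving, g(n) = -2n² - 3n.
The constant term is g(0) = 0.

0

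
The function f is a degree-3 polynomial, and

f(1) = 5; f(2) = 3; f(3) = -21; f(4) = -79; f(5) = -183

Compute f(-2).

Write f(n) = an³ + bn² + cn + d; the 5 given values yield a linear system in the 4 coefficients.
Solving, f(n) = -2n³ + n² + 9n - 3.
Then f(-2) = -1.

-1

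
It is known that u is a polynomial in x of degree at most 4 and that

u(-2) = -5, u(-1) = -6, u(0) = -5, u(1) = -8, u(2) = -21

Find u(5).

-180

Write u(x) = ax^4 + bx³ + cx² + dx + e; the 5 given values yield a linear system in the 5 coefficients.
Solving, the leading coefficient vanishes, and u(x) = -x³ - 2x² - 5.
Then u(5) = -180.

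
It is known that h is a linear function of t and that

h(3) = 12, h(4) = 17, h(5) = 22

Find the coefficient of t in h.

First differences: 5, 5.
Level-1 differences are constant, so h has degree 1.
Fitting a degree-1 polynomial gives h(t) = 5t - 3.
The coefficient of t is 5.

5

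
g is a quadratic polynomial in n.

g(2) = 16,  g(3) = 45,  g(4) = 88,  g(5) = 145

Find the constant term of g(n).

0

First differences: 29, 43, 57. Second differences: 14, 14.
Level-2 differences are constant, so g has degree 2.
Fitting a degree-2 polynomial gives g(n) = 7n² - 6n.
The constant term is g(0) = 0.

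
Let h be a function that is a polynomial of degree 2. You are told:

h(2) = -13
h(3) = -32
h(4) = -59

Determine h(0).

1

Write h(m) = am² + bm + c; the 3 given values yield a linear system in the 3 coefficients.
Solving, h(m) = -4m² + m + 1.
Then h(0) = 1.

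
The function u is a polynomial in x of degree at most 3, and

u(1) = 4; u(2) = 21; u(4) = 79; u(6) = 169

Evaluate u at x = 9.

364

Write u(x) = ax³ + bx² + cx + d; the 4 given values yield a linear system in the 4 coefficients.
Solving, the leading coefficient vanishes, and u(x) = 4x² + 5x - 5.
Then u(9) = 364.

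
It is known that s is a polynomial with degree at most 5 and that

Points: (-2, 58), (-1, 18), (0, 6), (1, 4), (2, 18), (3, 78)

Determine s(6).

1194

First differences: -40, -12, -2, 14, 60. Second differences: 28, 10, 16, 46. Third differences: -18, 6, 30. Fourth differences: 24, 24.
Level-4 differences are constant, so s has degree 4.
Fitting a degree-4 polynomial gives s(k) = k^4 - k³ + 4k² - 6k + 6.
Then s(6) = 1194.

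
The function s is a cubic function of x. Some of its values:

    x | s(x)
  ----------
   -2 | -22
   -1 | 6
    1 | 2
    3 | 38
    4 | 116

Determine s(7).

806

Write s(x) = ax³ + bx² + cx + d; the 5 given values yield a linear system in the 4 coefficients.
Solving, s(x) = 3x³ - 4x² - 5x + 8.
Then s(7) = 806.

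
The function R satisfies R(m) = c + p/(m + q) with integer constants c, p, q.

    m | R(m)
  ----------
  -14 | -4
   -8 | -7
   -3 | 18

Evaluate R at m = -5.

-22

(R(m) − c)(m + q) = p for each data point; the three points give a linear system in c and q, then p follows.
Solving: c = -2, q = 4, p = 20, so R(m) = -2 + 20/(m + 4).
Then R(-5) = -2 + 20/(-1) = -22.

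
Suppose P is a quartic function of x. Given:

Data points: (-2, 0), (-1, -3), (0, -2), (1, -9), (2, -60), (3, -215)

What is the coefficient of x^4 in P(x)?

First differences: -3, 1, -7, -51, -155. Second differences: 4, -8, -44, -104. Third differences: -12, -36, -60. Fourth differences: -24, -24.
Level-4 differences are constant, so P has degree 4.
Fitting a degree-4 polynomial gives P(x) = -x^4 - 4x³ - 3x² + x - 2.
The coefficient of x^4 is -1.

-1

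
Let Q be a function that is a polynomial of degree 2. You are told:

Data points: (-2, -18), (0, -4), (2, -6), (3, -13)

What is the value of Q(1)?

Write Q(t) = at² + bt + c; the 4 given values yield a linear system in the 3 coefficients.
Solving, Q(t) = -2t² + 3t - 4.
Then Q(1) = -3.

-3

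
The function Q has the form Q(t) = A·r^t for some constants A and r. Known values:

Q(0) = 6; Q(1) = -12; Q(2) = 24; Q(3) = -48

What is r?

Consecutive ratio: -12/6 = -2, and 24/(-12) = -2, so r = -2.
Then A·(-2)^0 = 6 gives A = 6, and Q(t) = 6·(-2)^t.

-2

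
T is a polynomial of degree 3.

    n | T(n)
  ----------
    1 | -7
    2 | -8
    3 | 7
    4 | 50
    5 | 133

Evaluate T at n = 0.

First differences: -1, 15, 43, 83. Second differences: 16, 28, 40. Third differences: 12, 12.
Level-3 differences are constant, so T has degree 3.
Fitting a degree-3 polynomial gives T(n) = 2n³ - 4n² - 3n - 2.
Then T(0) = -2.

-2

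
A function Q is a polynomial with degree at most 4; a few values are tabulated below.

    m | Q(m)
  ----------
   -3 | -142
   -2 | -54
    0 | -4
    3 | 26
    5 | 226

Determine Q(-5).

Write Q(m) = am^4 + bm³ + cm² + dm + e; the 5 given values yield a linear system in the 5 coefficients.
Solving, the leading coefficient vanishes, and Q(m) = 3m³ - 6m² + m - 4.
Then Q(-5) = -534.

-534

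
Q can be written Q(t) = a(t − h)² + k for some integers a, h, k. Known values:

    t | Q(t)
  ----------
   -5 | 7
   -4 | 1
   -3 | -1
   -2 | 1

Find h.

First differences -6, -2, 2; second difference 4 = 2a, so a = 2.
Expanding, the t-coefficient is −2ah = -4h; matching it to the data gives h = -3, and then k = -1.
So Q(t) = 2(t + 3)² − 1.
Hence h = -3.

-3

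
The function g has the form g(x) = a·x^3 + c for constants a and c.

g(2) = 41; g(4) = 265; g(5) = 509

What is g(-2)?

From g(2) = 41 and g(4) = 265: 8a + c = 41 and 64a + c = 265.
Subtracting: 56a = 224, so a = 4; then c = 41 − 4·8 = 9.
So g(x) = 4x³ + 9, and g(-2) = -23.

-23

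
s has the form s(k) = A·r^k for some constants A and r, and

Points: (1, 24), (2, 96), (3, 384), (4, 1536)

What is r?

Consecutive ratio: 96/24 = 4, and 384/96 = 4, so r = 4.
Then A·4^1 = 24 gives A = 6, and s(k) = 6·4^k.

4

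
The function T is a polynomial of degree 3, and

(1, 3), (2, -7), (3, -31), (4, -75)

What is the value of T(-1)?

Write T(x) = ax³ + bx² + cx + d; the 4 given values yield a linear system in the 4 coefficients.
Solving, T(x) = -x³ - x² + 5.
Then T(-1) = 5.

5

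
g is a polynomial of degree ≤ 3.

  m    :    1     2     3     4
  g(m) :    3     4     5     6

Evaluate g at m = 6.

Write g(m) = am³ + bm² + cm + d; the 4 given values yield a linear system in the 4 coefficients.
Solving, the top 2 coefficients vanish, and g(m) = m + 2.
Then g(6) = 8.

8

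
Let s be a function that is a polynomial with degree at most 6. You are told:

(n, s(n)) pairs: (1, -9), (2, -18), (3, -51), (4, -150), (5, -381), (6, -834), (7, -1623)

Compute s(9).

Write s(n) = an^6 + bn^5 + cn^4 + dn³ + en² + pn + q; the 7 given values yield a linear system in the 7 coefficients.
Solving, the top 2 coefficients vanish, and s(n) = -n^4 + 3n³ - 5n² - 6.
Then s(9) = -4785.

-4785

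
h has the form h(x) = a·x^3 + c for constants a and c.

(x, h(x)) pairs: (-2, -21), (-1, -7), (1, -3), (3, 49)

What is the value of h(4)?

123

From h(-2) = -21 and h(-1) = -7: -8a + c = -21 and -1a + c = -7.
Subtracting: 7a = 14, so a = 2; then c = -21 − 2·(-8) = -5.
So h(x) = 2x³ − 5, and h(4) = 123.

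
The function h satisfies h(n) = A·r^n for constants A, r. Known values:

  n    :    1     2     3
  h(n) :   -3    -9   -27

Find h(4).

-81

Consecutive ratio: -9/(-3) = 3, and -27/(-9) = 3, so r = 3.
Then A·3^1 = -3 gives A = -1, and h(n) = -1·3^n.
h(4) = -1·3^4 = -81.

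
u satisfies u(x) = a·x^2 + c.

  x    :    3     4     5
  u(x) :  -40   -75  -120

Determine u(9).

-400

From u(3) = -40 and u(4) = -75: 9a + c = -40 and 16a + c = -75.
Subtracting: 7a = -35, so a = -5; then c = -40 − (-5)·9 = 5.
So u(x) = -5x² + 5, and u(9) = -400.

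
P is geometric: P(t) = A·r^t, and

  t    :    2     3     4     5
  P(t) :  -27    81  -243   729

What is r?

-3

Consecutive ratio: 81/(-27) = -3, and -243/81 = -3, so r = -3.
Then A·(-3)^2 = -27 gives A = -3, and P(t) = -3·(-3)^t.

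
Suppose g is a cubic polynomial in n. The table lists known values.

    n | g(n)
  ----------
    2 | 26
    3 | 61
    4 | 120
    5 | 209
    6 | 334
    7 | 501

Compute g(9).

985

First differences: 35, 59, 89, 125, 167. Second differences: 24, 30, 36, 42. Third differences: 6, 6, 6.
Level-3 differences are constant, so g has degree 3.
Fitting a degree-3 polynomial gives g(n) = n³ + 3n² + n + 4.
Then g(9) = 985.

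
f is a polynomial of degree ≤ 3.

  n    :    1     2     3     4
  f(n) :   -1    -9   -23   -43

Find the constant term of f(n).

Write f(n) = an³ + bn² + cn + d; the 4 given values yield a linear system in the 4 coefficients.
Solving, the leading coefficient vanishes, and f(n) = -3n² + n + 1.
The constant term is f(0) = 1.

1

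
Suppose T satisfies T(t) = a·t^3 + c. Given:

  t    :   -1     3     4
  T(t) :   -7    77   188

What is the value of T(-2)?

-28

From T(-1) = -7 and T(3) = 77: -1a + c = -7 and 27a + c = 77.
Subtracting: 28a = 84, so a = 3; then c = -7 − 3·(-1) = -4.
So T(t) = 3t³ − 4, and T(-2) = -28.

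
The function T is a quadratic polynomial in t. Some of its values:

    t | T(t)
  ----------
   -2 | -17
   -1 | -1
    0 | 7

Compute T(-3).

-41

Write T(t) = at² + bt + c; the 3 given values yield a linear system in the 3 coefficients.
Solving, T(t) = -4t² + 4t + 7.
Then T(-3) = -41.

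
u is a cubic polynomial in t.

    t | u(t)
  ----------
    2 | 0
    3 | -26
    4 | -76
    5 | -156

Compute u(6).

-272

Write u(t) = at³ + bt² + ct + d; the 4 given values yield a linear system in the 4 coefficients.
Solving, u(t) = -t³ - 3t² + 8t + 4.
Then u(6) = -272.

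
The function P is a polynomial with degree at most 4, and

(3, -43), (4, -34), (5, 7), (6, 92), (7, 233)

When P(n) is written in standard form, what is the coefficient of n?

-9

First differences: 9, 41, 85, 141. Second differences: 32, 44, 56. Third differences: 12, 12.
Level-3 differences are constant, so P has degree 3.
Fitting a degree-3 polynomial gives P(n) = 2n³ - 8n² - 9n + 2.
The coefficient of n is -9.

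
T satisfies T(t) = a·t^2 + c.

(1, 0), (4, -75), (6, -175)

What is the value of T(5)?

From T(1) = 0 and T(4) = -75: 1a + c = 0 and 16a + c = -75.
Subtracting: 15a = -75, so a = -5; then c = 0 − (-5)·1 = 5.
So T(t) = -5t² + 5, and T(5) = -120.

-120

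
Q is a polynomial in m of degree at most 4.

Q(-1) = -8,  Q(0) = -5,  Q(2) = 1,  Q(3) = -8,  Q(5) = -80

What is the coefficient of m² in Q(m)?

1

Write Q(m) = am^4 + bm³ + cm² + dm + e; the 5 given values yield a linear system in the 5 coefficients.
Solving, the leading coefficient vanishes, and Q(m) = -m³ + m² + 5m - 5.
The coefficient of m² is 1.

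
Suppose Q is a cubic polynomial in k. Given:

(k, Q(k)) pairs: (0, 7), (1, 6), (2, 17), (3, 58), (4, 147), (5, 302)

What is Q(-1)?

2

Write Q(k) = ak³ + bk² + ck + d; the 6 given values yield a linear system in the 4 coefficients.
Solving, Q(k) = 3k³ - 3k² - k + 7.
Then Q(-1) = 2.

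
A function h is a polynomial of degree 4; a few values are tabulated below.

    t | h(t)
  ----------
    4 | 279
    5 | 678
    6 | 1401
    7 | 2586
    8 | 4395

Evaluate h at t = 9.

7014

Write h(t) = at^4 + bt³ + ct² + dt + e; the 5 given values yield a linear system in the 5 coefficients.
Solving, h(t) = t^4 + t³ - 4t² + 5t + 3.
Then h(9) = 7014.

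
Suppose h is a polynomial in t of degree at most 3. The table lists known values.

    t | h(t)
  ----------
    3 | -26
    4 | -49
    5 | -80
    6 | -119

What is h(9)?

Write h(t) = at³ + bt² + ct + d; the 4 given values yield a linear system in the 4 coefficients.
Solving, the leading coefficient vanishes, and h(t) = -4t² + 5t - 5.
Then h(9) = -284.

-284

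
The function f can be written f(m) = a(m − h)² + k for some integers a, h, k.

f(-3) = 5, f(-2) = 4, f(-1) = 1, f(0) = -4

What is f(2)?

First differences -1, -3, -5; second difference -2 = 2a, so a = -1.
Expanding, the m-coefficient is −2ah = 2h; matching it to the data gives h = -3, and then k = 5.
So f(m) = -1(m + 3)² + 5.
f(2) = -1·5² + 5 = -20.

-20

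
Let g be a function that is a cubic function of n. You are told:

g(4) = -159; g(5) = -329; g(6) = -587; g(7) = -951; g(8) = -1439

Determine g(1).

3

First differences: -170, -258, -364, -488. Second differences: -88, -106, -124. Third differences: -18, -18.
Level-3 differences are constant, so g has degree 3.
Fitting a degree-3 polynomial gives g(n) = -3n³ + n² + 4n + 1.
Then g(1) = 3.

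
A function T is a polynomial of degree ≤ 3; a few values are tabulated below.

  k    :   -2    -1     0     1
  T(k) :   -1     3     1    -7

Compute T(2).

-21

First differences: 4, -2, -8. Second differences: -6, -6.
Level-2 differences are constant, so T has degree 2.
Fitting a degree-2 polynomial gives T(k) = -3k² - 5k + 1.
Then T(2) = -21.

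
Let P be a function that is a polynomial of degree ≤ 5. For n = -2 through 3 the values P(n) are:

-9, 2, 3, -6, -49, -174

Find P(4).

First differences: 11, 1, -9, -43, -125. Second differences: -10, -10, -34, -82. Third differences: 0, -24, -48. Fourth differences: -24, -24.
Level-4 differences are constant, so P has degree 4.
Fitting a degree-4 polynomial gives P(n) = -n^4 - 2n³ - 4n² - 2n + 3.
Then P(4) = -453.

-453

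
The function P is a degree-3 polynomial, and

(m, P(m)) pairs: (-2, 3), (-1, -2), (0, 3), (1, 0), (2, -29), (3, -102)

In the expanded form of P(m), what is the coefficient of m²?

Write P(m) = am³ + bm² + cm + d; the 6 given values yield a linear system in the 4 coefficients.
Solving, P(m) = -3m³ - 4m² + 4m + 3.
The coefficient of m² is -4.

-4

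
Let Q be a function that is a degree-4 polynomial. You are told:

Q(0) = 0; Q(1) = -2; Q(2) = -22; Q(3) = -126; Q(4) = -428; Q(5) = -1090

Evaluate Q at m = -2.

-26

First differences: -2, -20, -104, -302, -662. Second differences: -18, -84, -198, -360. Third differences: -66, -114, -162. Fourth differences: -48, -48.
Level-4 differences are constant, so Q has degree 4.
Fitting a degree-4 polynomial gives Q(m) = -2m^4 + m³ + 2m² - 3m.
Then Q(-2) = -26.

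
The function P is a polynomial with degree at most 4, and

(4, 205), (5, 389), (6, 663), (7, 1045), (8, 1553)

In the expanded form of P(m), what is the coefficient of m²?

Write P(m) = am^4 + bm³ + cm² + dm + e; the 5 given values yield a linear system in the 5 coefficients.
Solving, the leading coefficient vanishes, and P(m) = 3m³ + m + 9.
The coefficient of m² is 0.

0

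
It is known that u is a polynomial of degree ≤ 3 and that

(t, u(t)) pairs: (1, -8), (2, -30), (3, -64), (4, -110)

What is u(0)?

2

First differences: -22, -34, -46. Second differences: -12, -12.
Level-2 differences are constant, so u has degree 2.
Fitting a degree-2 polynomial gives u(t) = -6t² - 4t + 2.
The constant term is u(0) = 2.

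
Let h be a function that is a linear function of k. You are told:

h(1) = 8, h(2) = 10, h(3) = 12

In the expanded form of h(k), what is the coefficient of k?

Write h(k) = ak + b; the 3 given values yield a linear system in the 2 coefficients.
Solving, h(k) = 2k + 6.
The coefficient of k is 2.

2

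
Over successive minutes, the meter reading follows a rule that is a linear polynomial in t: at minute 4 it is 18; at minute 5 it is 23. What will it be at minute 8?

Write the value at t as T(t).
Write T(t) = at + b; the 2 given values yield a linear system in the 2 coefficients.
Solving, T(t) = 5t - 2.
Then T(8) = 38.

38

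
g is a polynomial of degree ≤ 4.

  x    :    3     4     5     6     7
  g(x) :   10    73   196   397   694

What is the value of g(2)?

-11

First differences: 63, 123, 201, 297. Second differences: 60, 78, 96. Third differences: 18, 18.
Level-3 differences are constant, so g has degree 3.
Fitting a degree-3 polynomial gives g(x) = 3x³ - 6x² - 6x + 1.
Then g(2) = -11.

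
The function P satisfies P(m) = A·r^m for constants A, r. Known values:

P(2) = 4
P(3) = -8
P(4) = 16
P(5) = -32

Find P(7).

-128

Consecutive ratio: -8/4 = -2, and 16/(-8) = -2, so r = -2.
Then A·(-2)^2 = 4 gives A = 1, and P(m) = 1·(-2)^m.
P(7) = 1·(-2)^7 = -128.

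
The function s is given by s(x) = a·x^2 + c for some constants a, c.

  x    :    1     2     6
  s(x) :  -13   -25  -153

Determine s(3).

-45

From s(1) = -13 and s(2) = -25: 1a + c = -13 and 4a + c = -25.
Subtracting: 3a = -12, so a = -4; then c = -13 − (-4)·1 = -9.
So s(x) = -4x² − 9, and s(3) = -45.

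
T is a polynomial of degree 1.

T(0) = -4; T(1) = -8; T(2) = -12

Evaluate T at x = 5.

Write T(x) = ax + b; the 3 given values yield a linear system in the 2 coefficients.
Solving, T(x) = -4x - 4.
Then T(5) = -24.

-24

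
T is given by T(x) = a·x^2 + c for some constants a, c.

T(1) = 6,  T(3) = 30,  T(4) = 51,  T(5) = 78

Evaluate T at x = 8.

195

From T(1) = 6 and T(3) = 30: 1a + c = 6 and 9a + c = 30.
Subtracting: 8a = 24, so a = 3; then c = 6 − 3·1 = 3.
So T(x) = 3x² + 3, and T(8) = 195.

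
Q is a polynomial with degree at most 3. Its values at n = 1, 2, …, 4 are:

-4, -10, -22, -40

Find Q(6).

-94

Write Q(n) = an³ + bn² + cn + d; the 4 given values yield a linear system in the 4 coefficients.
Solving, the leading coefficient vanishes, and Q(n) = -3n² + 3n - 4.
Then Q(6) = -94.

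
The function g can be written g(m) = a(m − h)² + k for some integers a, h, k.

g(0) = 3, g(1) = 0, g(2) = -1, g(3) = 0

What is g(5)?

First differences -3, -1, 1; second difference 2 = 2a, so a = 1.
Expanding, the m-coefficient is −2ah = -2h; matching it to the data gives h = 2, and then k = -1.
So g(m) = 1(m − 2)² − 1.
g(5) = 1·3² − 1 = 8.

8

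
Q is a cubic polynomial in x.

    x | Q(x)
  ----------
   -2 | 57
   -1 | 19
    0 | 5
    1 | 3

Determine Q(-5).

435

Write Q(x) = ax³ + bx² + cx + d; the 4 given values yield a linear system in the 4 coefficients.
Solving, Q(x) = -2x³ + 6x² - 6x + 5.
Then Q(-5) = 435.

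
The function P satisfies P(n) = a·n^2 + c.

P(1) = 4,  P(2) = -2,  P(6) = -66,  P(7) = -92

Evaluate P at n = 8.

From P(1) = 4 and P(2) = -2: 1a + c = 4 and 4a + c = -2.
Subtracting: 3a = -6, so a = -2; then c = 4 − (-2)·1 = 6.
So P(n) = -2n² + 6, and P(8) = -122.

-122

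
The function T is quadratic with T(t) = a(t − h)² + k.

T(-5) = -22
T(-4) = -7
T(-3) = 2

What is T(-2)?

First differences 15, 9; second difference -6 = 2a, so a = -3.
Expanding, the t-coefficient is −2ah = 6h; matching it to the data gives h = -2, and then k = 5.
So T(t) = -3(t + 2)² + 5.
T(-2) = -3·0² + 5 = 5.

5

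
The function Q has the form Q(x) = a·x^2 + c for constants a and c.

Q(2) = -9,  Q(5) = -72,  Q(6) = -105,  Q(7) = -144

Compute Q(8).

From Q(2) = -9 and Q(5) = -72: 4a + c = -9 and 25a + c = -72.
Subtracting: 21a = -63, so a = -3; then c = -9 − (-3)·4 = 3.
So Q(x) = -3x² + 3, and Q(8) = -189.

-189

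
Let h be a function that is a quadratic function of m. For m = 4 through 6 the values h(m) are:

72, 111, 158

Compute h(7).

213

Write h(m) = am² + bm + c; the 3 given values yield a linear system in the 3 coefficients.
Solving, h(m) = 4m² + 3m - 4.
Then h(7) = 213.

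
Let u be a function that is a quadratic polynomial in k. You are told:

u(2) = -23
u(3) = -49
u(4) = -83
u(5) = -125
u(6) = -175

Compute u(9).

First differences: -26, -34, -42, -50. Second differences: -8, -8, -8.
Level-2 differences are constant, so u has degree 2.
Fitting a degree-2 polynomial gives u(k) = -4k² - 6k + 5.
Then u(9) = -373.

-373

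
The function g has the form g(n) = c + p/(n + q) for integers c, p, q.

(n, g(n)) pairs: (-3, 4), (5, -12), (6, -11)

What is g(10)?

(g(n) − c)(n + q) = p for each data point; the three points give a linear system in c and q, then p follows.
Solving: c = -6, q = 0, p = -30, so g(n) = -6 − 30/(n + 0).
Then g(10) = -6 − 30/10 = -9.

-9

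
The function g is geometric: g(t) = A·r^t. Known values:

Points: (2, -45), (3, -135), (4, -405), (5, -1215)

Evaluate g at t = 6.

-3645

Consecutive ratio: -135/(-45) = 3, and -405/(-135) = 3, so r = 3.
Then A·3^2 = -45 gives A = -5, and g(t) = -5·3^t.
g(6) = -5·3^6 = -3645.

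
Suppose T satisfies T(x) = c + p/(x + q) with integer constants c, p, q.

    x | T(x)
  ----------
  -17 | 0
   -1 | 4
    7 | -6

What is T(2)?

19

(T(x) − c)(x + q) = p for each data point; the three points give a linear system in c and q, then p follows.
Solving: c = -1, q = -3, p = -20, so T(x) = -1 − 20/(x − 3).
Then T(2) = -1 − 20/(-1) = 19.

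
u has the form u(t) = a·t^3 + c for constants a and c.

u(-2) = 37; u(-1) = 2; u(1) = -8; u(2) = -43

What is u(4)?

From u(-2) = 37 and u(-1) = 2: -8a + c = 37 and -1a + c = 2.
Subtracting: 7a = -35, so a = -5; then c = 37 − (-5)·(-8) = -3.
So u(t) = -5t³ − 3, and u(4) = -323.

-323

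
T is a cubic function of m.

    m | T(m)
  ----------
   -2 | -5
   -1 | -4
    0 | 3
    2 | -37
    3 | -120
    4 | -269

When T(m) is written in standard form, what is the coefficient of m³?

-3

Write T(m) = am³ + bm² + cm + d; the 6 given values yield a linear system in the 4 coefficients.
Solving, T(m) = -3m³ - 6m² + 4m + 3.
The coefficient of m³ is -3.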